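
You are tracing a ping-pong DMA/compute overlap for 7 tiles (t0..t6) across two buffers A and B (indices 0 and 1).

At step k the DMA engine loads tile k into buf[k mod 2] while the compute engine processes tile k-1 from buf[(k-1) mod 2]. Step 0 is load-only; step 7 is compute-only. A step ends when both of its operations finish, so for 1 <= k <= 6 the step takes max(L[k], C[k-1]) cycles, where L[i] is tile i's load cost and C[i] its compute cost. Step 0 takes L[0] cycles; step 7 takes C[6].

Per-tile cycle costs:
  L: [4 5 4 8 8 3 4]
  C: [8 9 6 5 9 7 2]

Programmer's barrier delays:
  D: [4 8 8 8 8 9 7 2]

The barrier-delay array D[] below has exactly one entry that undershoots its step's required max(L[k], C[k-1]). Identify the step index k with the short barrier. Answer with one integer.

hazard at step 2

[0] required=L[0]=4=4 vs D=4 ok
[1] required=max(L[1]=5,C[0]=8)=8 vs D=8 ok
[2] required=max(L[2]=4,C[1]=9)=9 vs D=8 SHORT
[3] required=max(L[3]=8,C[2]=6)=8 vs D=8 ok
[4] required=max(L[4]=8,C[3]=5)=8 vs D=8 ok
[5] required=max(L[5]=3,C[4]=9)=9 vs D=9 ok
[6] required=max(L[6]=4,C[5]=7)=7 vs D=7 ok
[7] required=C[6]=2=2 vs D=2 ok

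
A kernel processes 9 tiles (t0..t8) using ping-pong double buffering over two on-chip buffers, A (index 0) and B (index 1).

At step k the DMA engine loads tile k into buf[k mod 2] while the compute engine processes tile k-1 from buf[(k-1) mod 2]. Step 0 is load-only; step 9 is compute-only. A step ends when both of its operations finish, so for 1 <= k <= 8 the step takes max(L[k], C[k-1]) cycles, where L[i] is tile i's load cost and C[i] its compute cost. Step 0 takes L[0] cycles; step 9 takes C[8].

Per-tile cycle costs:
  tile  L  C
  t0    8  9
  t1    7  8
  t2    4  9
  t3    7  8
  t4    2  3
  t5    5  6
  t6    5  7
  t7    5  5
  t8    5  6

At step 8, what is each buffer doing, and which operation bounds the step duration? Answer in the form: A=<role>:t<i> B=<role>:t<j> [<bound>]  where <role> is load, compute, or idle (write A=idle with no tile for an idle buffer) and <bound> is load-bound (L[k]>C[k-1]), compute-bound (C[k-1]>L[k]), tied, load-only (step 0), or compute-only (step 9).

step 0: L[0]=8 → dur=8, Σ=8 | A=load:t0 B=idle [load-only]
step 1: L[1]=7 C[0]=9 → dur=9, Σ=17 | A=compute:t0 B=load:t1 [compute-bound]
step 2: L[2]=4 C[1]=8 → dur=8, Σ=25 | A=load:t2 B=compute:t1 [compute-bound]
step 3: L[3]=7 C[2]=9 → dur=9, Σ=34 | A=compute:t2 B=load:t3 [compute-bound]
step 4: L[4]=2 C[3]=8 → dur=8, Σ=42 | A=load:t4 B=compute:t3 [compute-bound]
step 5: L[5]=5 C[4]=3 → dur=5, Σ=47 | A=compute:t4 B=load:t5 [load-bound]
step 6: L[6]=5 C[5]=6 → dur=6, Σ=53 | A=load:t6 B=compute:t5 [compute-bound]
step 7: L[7]=5 C[6]=7 → dur=7, Σ=60 | A=compute:t6 B=load:t7 [compute-bound]
step 8: L[8]=5 C[7]=5 → dur=5, Σ=65 | A=load:t8 B=compute:t7 [tied]
step 9: C[8]=6 → dur=6, Σ=71 | A=compute:t8 B=idle [compute-only]

step 8: A=load:t8 B=compute:t7 [tied]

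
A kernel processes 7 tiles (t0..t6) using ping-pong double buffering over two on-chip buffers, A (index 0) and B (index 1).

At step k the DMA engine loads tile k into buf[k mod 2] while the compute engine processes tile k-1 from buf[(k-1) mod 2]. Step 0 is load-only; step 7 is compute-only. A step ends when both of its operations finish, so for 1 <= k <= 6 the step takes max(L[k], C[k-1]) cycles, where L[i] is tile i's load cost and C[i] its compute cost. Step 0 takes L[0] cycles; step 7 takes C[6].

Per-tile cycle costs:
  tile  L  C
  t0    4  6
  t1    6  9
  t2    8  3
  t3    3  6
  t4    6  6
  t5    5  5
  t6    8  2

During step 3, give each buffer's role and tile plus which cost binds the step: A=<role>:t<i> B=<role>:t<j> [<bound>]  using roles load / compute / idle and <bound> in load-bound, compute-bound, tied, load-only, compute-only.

k=0 load=t0/4c comp=- wait=4 total=4
k=1 load=t1/6c comp=t0/6c wait=6 total=10
k=2 load=t2/8c comp=t1/9c wait=9 total=19
k=3 load=t3/3c comp=t2/3c wait=3 total=22
k=4 load=t4/6c comp=t3/6c wait=6 total=28
k=5 load=t5/5c comp=t4/6c wait=6 total=34
k=6 load=t6/8c comp=t5/5c wait=8 total=42
k=7 load=- comp=t6/2c wait=2 total=44

step 3: A=compute:t2 B=load:t3 [tied]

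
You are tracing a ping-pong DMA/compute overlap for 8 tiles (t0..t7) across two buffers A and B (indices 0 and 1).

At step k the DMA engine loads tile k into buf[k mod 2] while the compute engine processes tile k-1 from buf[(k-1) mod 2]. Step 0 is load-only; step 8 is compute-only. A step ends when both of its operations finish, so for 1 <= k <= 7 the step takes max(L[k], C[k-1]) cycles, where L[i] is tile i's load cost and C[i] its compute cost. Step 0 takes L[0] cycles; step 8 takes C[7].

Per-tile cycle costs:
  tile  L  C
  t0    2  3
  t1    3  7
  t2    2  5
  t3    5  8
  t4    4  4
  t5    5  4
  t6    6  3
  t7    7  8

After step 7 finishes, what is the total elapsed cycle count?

end_cycle[7] = 43

k=0 load=t0/2c comp=- wait=2 total=2
k=1 load=t1/3c comp=t0/3c wait=3 total=5
k=2 load=t2/2c comp=t1/7c wait=7 total=12
k=3 load=t3/5c comp=t2/5c wait=5 total=17
k=4 load=t4/4c comp=t3/8c wait=8 total=25
k=5 load=t5/5c comp=t4/4c wait=5 total=30
k=6 load=t6/6c comp=t5/4c wait=6 total=36
k=7 load=t7/7c comp=t6/3c wait=7 total=43
k=8 load=- comp=t7/8c wait=8 total=51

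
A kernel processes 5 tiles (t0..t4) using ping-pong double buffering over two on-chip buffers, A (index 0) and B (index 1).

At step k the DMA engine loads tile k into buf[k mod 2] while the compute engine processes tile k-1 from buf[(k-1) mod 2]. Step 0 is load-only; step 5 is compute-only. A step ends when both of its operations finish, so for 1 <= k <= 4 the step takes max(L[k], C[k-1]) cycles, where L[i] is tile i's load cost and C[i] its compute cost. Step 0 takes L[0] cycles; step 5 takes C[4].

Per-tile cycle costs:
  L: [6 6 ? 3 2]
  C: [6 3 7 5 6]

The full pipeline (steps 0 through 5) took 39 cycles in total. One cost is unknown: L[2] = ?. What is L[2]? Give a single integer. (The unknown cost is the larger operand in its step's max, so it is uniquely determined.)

step 0: dur = L[0]=6 = 6
step 1: dur = max(L[1]=6, C[0]=6) = 6
step 2: dur = max(L[2]=?, C[1]=3) = L[2]  (unknown; binding)
step 3: dur = max(L[3]=3, C[2]=7) = 7
step 4: dur = max(L[4]=2, C[3]=5) = 5
step 5: dur = C[4]=6 = 6
sum of known step durations = 30
dur[2] = total - known = 39 - 30 = 9
L[2] is the binding max in step 2, so L[2] = dur[2] = 9

L[2] = 9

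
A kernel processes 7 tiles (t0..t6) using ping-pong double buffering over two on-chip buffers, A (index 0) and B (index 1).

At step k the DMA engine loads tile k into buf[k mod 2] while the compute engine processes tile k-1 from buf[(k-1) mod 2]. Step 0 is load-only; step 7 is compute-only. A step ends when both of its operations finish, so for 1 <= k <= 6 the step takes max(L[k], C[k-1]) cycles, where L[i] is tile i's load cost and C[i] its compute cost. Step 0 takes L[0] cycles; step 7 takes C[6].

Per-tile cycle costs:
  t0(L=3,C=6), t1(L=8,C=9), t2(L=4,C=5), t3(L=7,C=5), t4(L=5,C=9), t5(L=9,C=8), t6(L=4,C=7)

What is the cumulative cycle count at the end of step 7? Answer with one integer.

end_cycle[7] = 56

[0] DMA t0→A (3c) ∥ CU idle ⇒ 3c, clock 3
[1] DMA t1→B (8c) ∥ CU A:t0 (6c) ⇒ 8c, clock 11
[2] DMA t2→A (4c) ∥ CU B:t1 (9c) ⇒ 9c, clock 20
[3] DMA t3→B (7c) ∥ CU A:t2 (5c) ⇒ 7c, clock 27
[4] DMA t4→A (5c) ∥ CU B:t3 (5c) ⇒ 5c, clock 32
[5] DMA t5→B (9c) ∥ CU A:t4 (9c) ⇒ 9c, clock 41
[6] DMA t6→A (4c) ∥ CU B:t5 (8c) ⇒ 8c, clock 49
[7] DMA idle ∥ CU A:t6 (7c) ⇒ 7c, clock 56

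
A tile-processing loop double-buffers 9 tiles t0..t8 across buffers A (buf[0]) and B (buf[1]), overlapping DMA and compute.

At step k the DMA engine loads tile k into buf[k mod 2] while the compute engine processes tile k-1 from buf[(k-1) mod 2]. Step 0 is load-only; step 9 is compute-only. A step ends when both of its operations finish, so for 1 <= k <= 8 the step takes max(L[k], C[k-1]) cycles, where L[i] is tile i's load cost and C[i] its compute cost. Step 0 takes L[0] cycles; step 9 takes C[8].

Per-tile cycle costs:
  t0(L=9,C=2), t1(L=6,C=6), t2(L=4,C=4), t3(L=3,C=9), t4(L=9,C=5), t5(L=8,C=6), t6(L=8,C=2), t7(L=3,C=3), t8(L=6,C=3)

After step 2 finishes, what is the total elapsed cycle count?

end_cycle[2] = 21

[0] DMA t0→A (9c) ∥ CU idle ⇒ 9c, clock 9
[1] DMA t1→B (6c) ∥ CU A:t0 (2c) ⇒ 6c, clock 15
[2] DMA t2→A (4c) ∥ CU B:t1 (6c) ⇒ 6c, clock 21
[3] DMA t3→B (3c) ∥ CU A:t2 (4c) ⇒ 4c, clock 25
[4] DMA t4→A (9c) ∥ CU B:t3 (9c) ⇒ 9c, clock 34
[5] DMA t5→B (8c) ∥ CU A:t4 (5c) ⇒ 8c, clock 42
[6] DMA t6→A (8c) ∥ CU B:t5 (6c) ⇒ 8c, clock 50
[7] DMA t7→B (3c) ∥ CU A:t6 (2c) ⇒ 3c, clock 53
[8] DMA t8→A (6c) ∥ CU B:t7 (3c) ⇒ 6c, clock 59
[9] DMA idle ∥ CU A:t8 (3c) ⇒ 3c, clock 62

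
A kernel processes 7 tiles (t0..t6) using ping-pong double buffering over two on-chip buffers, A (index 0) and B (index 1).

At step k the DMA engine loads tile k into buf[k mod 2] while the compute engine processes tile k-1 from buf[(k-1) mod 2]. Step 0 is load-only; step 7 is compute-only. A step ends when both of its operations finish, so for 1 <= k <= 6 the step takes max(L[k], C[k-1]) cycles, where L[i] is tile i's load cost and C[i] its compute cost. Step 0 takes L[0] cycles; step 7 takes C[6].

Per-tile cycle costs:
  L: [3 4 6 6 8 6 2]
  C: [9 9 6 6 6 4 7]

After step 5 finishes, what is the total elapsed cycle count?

k=0 load=t0/3c comp=- wait=3 total=3
k=1 load=t1/4c comp=t0/9c wait=9 total=12
k=2 load=t2/6c comp=t1/9c wait=9 total=21
k=3 load=t3/6c comp=t2/6c wait=6 total=27
k=4 load=t4/8c comp=t3/6c wait=8 total=35
k=5 load=t5/6c comp=t4/6c wait=6 total=41
k=6 load=t6/2c comp=t5/4c wait=4 total=45
k=7 load=- comp=t6/7c wait=7 total=52

end_cycle[5] = 41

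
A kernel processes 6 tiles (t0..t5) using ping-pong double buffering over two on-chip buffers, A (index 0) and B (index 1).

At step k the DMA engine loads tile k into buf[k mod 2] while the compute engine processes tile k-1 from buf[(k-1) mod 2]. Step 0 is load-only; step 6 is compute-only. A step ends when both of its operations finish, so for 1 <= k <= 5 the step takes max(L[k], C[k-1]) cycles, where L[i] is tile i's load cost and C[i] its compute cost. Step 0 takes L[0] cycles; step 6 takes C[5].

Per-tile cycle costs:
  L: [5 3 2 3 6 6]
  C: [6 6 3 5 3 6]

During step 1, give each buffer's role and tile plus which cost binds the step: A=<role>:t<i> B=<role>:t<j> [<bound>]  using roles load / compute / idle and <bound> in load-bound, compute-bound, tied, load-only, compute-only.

  0. 5=5c; end=5; A:t0 B:-
  1. max(3,6)=6c; end=11; A:t0 B:t1
  2. max(2,6)=6c; end=17; A:t2 B:t1
  3. max(3,3)=3c; end=20; A:t2 B:t3
  4. max(6,5)=6c; end=26; A:t4 B:t3
  5. max(6,3)=6c; end=32; A:t4 B:t5
  6. 6=6c; end=38; A:t4 B:t5

step 1: A=compute:t0 B=load:t1 [compute-bound]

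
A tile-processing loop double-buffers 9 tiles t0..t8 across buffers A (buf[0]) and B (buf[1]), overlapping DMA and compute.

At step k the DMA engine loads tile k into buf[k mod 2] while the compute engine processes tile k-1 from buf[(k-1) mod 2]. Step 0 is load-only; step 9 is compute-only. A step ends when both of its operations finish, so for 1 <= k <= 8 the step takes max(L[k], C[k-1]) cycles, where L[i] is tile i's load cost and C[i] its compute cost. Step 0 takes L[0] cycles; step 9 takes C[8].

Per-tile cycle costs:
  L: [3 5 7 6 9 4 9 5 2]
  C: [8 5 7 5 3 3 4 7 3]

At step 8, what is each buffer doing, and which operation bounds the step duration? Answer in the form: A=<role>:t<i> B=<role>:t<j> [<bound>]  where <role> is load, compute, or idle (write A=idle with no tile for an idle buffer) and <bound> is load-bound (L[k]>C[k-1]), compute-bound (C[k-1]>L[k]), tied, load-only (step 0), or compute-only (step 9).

k=0 load=t0/3c comp=- wait=3 total=3
k=1 load=t1/5c comp=t0/8c wait=8 total=11
k=2 load=t2/7c comp=t1/5c wait=7 total=18
k=3 load=t3/6c comp=t2/7c wait=7 total=25
k=4 load=t4/9c comp=t3/5c wait=9 total=34
k=5 load=t5/4c comp=t4/3c wait=4 total=38
k=6 load=t6/9c comp=t5/3c wait=9 total=47
k=7 load=t7/5c comp=t6/4c wait=5 total=52
k=8 load=t8/2c comp=t7/7c wait=7 total=59
k=9 load=- comp=t8/3c wait=3 total=62

step 8: A=load:t8 B=compute:t7 [compute-bound]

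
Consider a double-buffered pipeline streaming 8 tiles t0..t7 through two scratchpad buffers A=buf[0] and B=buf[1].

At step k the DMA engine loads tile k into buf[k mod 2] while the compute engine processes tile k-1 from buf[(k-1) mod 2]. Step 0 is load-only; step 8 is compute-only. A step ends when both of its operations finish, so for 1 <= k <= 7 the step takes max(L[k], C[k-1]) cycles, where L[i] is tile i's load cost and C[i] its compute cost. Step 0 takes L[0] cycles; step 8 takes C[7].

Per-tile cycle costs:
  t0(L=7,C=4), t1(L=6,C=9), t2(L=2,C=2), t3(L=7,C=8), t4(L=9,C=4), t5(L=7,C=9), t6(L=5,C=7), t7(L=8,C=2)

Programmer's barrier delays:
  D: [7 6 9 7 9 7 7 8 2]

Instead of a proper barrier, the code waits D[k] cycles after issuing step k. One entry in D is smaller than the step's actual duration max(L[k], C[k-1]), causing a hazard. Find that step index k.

hazard at step 6

[0] required=L[0]=7=7 vs D=7 ok
[1] required=max(L[1]=6,C[0]=4)=6 vs D=6 ok
[2] required=max(L[2]=2,C[1]=9)=9 vs D=9 ok
[3] required=max(L[3]=7,C[2]=2)=7 vs D=7 ok
[4] required=max(L[4]=9,C[3]=8)=9 vs D=9 ok
[5] required=max(L[5]=7,C[4]=4)=7 vs D=7 ok
[6] required=max(L[6]=5,C[5]=9)=9 vs D=7 SHORT
[7] required=max(L[7]=8,C[6]=7)=8 vs D=8 ok
[8] required=C[7]=2=2 vs D=2 ok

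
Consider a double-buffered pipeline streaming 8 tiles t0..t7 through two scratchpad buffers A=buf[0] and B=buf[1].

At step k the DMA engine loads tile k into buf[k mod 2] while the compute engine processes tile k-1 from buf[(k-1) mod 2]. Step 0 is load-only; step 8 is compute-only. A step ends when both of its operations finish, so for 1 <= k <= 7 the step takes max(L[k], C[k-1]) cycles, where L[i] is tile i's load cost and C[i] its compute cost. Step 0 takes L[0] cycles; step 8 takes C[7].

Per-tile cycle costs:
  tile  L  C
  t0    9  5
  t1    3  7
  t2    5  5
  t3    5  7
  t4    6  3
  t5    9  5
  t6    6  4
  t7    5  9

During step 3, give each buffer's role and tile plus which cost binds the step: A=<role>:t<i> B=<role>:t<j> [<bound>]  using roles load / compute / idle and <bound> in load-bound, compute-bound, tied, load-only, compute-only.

step 3: A=compute:t2 B=load:t3 [tied]

[0] DMA t0→A (9c) ∥ CU idle ⇒ 9c, clock 9
[1] DMA t1→B (3c) ∥ CU A:t0 (5c) ⇒ 5c, clock 14
[2] DMA t2→A (5c) ∥ CU B:t1 (7c) ⇒ 7c, clock 21
[3] DMA t3→B (5c) ∥ CU A:t2 (5c) ⇒ 5c, clock 26
[4] DMA t4→A (6c) ∥ CU B:t3 (7c) ⇒ 7c, clock 33
[5] DMA t5→B (9c) ∥ CU A:t4 (3c) ⇒ 9c, clock 42
[6] DMA t6→A (6c) ∥ CU B:t5 (5c) ⇒ 6c, clock 48
[7] DMA t7→B (5c) ∥ CU A:t6 (4c) ⇒ 5c, clock 53
[8] DMA idle ∥ CU B:t7 (9c) ⇒ 9c, clock 62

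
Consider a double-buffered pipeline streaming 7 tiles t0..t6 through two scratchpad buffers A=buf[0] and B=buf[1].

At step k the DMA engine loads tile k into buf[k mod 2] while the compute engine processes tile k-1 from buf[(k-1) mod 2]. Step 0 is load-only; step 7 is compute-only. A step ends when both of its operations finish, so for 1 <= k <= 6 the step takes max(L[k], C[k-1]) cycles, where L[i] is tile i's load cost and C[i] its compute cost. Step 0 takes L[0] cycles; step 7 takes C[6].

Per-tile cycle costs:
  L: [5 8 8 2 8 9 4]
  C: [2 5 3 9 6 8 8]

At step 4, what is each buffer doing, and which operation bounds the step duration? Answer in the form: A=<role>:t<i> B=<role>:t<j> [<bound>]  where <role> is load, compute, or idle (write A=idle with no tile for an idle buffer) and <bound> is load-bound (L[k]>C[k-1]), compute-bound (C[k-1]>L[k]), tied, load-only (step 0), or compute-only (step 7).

[0] DMA t0→A (5c) ∥ CU idle ⇒ 5c, clock 5
[1] DMA t1→B (8c) ∥ CU A:t0 (2c) ⇒ 8c, clock 13
[2] DMA t2→A (8c) ∥ CU B:t1 (5c) ⇒ 8c, clock 21
[3] DMA t3→B (2c) ∥ CU A:t2 (3c) ⇒ 3c, clock 24
[4] DMA t4→A (8c) ∥ CU B:t3 (9c) ⇒ 9c, clock 33
[5] DMA t5→B (9c) ∥ CU A:t4 (6c) ⇒ 9c, clock 42
[6] DMA t6→A (4c) ∥ CU B:t5 (8c) ⇒ 8c, clock 50
[7] DMA idle ∥ CU A:t6 (8c) ⇒ 8c, clock 58

step 4: A=load:t4 B=compute:t3 [compute-bound]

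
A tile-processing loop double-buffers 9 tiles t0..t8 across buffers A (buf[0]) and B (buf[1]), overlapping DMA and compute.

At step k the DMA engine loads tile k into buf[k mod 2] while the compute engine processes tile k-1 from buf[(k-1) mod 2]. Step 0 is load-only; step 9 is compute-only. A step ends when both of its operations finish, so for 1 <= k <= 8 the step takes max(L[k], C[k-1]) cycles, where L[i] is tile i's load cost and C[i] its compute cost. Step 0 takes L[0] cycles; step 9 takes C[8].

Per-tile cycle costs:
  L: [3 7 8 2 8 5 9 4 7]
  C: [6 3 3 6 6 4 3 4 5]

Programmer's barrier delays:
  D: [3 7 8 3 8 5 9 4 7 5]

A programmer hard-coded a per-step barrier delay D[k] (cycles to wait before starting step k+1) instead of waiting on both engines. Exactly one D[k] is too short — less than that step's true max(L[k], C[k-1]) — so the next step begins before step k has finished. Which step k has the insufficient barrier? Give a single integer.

k=0 barrier L[0]=3→3c, D[0]=3 ok
k=1 barrier max(L[1]=7,C[0]=6)→7c, D[1]=7 ok
k=2 barrier max(L[2]=8,C[1]=3)→8c, D[2]=8 ok
k=3 barrier max(L[3]=2,C[2]=3)→3c, D[3]=3 ok
k=4 barrier max(L[4]=8,C[3]=6)→8c, D[4]=8 ok
k=5 barrier max(L[5]=5,C[4]=6)→6c, D[5]=5 SHORT
k=6 barrier max(L[6]=9,C[5]=4)→9c, D[6]=9 ok
k=7 barrier max(L[7]=4,C[6]=3)→4c, D[7]=4 ok
k=8 barrier max(L[8]=7,C[7]=4)→7c, D[8]=7 ok
k=9 barrier C[8]=5→5c, D[9]=5 ok

hazard at step 5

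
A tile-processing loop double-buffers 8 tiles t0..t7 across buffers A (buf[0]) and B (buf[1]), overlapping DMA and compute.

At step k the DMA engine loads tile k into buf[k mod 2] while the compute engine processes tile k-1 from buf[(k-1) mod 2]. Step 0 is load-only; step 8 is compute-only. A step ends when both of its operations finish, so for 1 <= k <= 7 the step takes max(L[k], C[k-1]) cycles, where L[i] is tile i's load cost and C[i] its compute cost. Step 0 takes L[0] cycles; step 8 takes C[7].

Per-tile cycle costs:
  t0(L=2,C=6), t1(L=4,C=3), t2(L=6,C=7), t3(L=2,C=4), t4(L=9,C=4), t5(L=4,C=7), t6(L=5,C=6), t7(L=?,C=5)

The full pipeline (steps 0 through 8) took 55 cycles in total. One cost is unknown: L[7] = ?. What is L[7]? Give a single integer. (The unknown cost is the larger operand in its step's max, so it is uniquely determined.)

L[7] = 9

step 0 → dur = L[0]=2 = 2
step 1 → dur = max(L[1]=4, C[0]=6) = 6
step 2 → dur = max(L[2]=6, C[1]=3) = 6
step 3 → dur = max(L[3]=2, C[2]=7) = 7
step 4 → dur = max(L[4]=9, C[3]=4) = 9
step 5 → dur = max(L[5]=4, C[4]=4) = 4
step 6 → dur = max(L[6]=5, C[5]=7) = 7
step 7 → dur = max(L[7]=?, C[6]=6) = L[7]  (unknown; binding)
step 8 → dur = C[7]=5 = 5
sum of known step durations = 46
dur[7] = total - known = 55 - 46 = 9
L[7] is the binding max in step 7, so L[7] = dur[7] = 9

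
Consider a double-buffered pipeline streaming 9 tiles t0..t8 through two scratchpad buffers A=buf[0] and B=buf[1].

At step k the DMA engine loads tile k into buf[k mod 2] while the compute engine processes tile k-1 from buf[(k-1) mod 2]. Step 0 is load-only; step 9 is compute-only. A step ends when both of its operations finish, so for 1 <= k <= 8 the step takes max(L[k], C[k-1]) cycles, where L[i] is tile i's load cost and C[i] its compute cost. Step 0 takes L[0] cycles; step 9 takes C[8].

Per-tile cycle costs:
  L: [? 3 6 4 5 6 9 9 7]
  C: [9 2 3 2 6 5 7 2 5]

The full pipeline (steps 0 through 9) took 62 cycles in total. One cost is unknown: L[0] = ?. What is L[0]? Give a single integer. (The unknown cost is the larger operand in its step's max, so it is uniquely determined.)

step 0 = dur = L[0]=? = L[0]  (unknown; binding)
step 1 = dur = max(L[1]=3, C[0]=9) = 9
step 2 = dur = max(L[2]=6, C[1]=2) = 6
step 3 = dur = max(L[3]=4, C[2]=3) = 4
step 4 = dur = max(L[4]=5, C[3]=2) = 5
step 5 = dur = max(L[5]=6, C[4]=6) = 6
step 6 = dur = max(L[6]=9, C[5]=5) = 9
step 7 = dur = max(L[7]=9, C[6]=7) = 9
step 8 = dur = max(L[8]=7, C[7]=2) = 7
step 9 = dur = C[8]=5 = 5
sum of known step durations = 60
dur[0] = total - known = 62 - 60 = 2
L[0] is the binding max in step 0, so L[0] = dur[0] = 2

L[0] = 2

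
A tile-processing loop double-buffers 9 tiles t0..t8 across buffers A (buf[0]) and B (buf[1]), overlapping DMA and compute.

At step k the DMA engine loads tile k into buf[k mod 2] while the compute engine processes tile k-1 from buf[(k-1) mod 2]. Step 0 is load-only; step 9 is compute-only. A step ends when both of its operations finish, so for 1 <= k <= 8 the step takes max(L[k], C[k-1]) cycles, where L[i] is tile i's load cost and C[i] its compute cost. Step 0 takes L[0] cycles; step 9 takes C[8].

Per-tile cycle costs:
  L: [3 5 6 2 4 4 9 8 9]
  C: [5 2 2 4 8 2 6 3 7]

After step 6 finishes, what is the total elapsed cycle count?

k=0 load=t0/3c comp=- wait=3 total=3
k=1 load=t1/5c comp=t0/5c wait=5 total=8
k=2 load=t2/6c comp=t1/2c wait=6 total=14
k=3 load=t3/2c comp=t2/2c wait=2 total=16
k=4 load=t4/4c comp=t3/4c wait=4 total=20
k=5 load=t5/4c comp=t4/8c wait=8 total=28
k=6 load=t6/9c comp=t5/2c wait=9 total=37
k=7 load=t7/8c comp=t6/6c wait=8 total=45
k=8 load=t8/9c comp=t7/3c wait=9 total=54
k=9 load=- comp=t8/7c wait=7 total=61

end_cycle[6] = 37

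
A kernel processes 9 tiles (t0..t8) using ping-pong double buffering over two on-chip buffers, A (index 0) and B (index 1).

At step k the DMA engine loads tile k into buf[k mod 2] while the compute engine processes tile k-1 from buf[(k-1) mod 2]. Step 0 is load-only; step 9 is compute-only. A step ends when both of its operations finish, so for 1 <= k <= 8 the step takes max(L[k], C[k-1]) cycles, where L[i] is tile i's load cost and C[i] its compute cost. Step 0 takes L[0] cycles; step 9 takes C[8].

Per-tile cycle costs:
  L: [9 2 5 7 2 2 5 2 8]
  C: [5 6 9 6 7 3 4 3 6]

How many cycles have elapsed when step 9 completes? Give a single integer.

end_cycle[9] = 65

  0. 9=9c; end=9; A:t0 B:-
  1. max(2,5)=5c; end=14; A:t0 B:t1
  2. max(5,6)=6c; end=20; A:t2 B:t1
  3. max(7,9)=9c; end=29; A:t2 B:t3
  4. max(2,6)=6c; end=35; A:t4 B:t3
  5. max(2,7)=7c; end=42; A:t4 B:t5
  6. max(5,3)=5c; end=47; A:t6 B:t5
  7. max(2,4)=4c; end=51; A:t6 B:t7
  8. max(8,3)=8c; end=59; A:t8 B:t7
  9. 6=6c; end=65; A:t8 B:t7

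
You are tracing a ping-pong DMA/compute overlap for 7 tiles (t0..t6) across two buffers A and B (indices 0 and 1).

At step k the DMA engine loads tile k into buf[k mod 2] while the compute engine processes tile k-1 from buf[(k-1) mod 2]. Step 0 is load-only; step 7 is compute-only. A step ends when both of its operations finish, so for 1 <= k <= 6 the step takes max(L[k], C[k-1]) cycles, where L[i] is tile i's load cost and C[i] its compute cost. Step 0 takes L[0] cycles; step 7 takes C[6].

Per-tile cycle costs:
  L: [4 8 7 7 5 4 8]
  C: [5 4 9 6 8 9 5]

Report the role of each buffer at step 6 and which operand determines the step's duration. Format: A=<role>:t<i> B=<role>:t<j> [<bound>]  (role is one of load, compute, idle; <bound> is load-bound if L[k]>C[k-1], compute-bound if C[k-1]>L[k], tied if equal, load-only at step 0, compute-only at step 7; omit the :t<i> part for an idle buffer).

step 6: A=load:t6 B=compute:t5 [compute-bound]

k=0 load=t0/4c comp=- wait=4 total=4
k=1 load=t1/8c comp=t0/5c wait=8 total=12
k=2 load=t2/7c comp=t1/4c wait=7 total=19
k=3 load=t3/7c comp=t2/9c wait=9 total=28
k=4 load=t4/5c comp=t3/6c wait=6 total=34
k=5 load=t5/4c comp=t4/8c wait=8 total=42
k=6 load=t6/8c comp=t5/9c wait=9 total=51
k=7 load=- comp=t6/5c wait=5 total=56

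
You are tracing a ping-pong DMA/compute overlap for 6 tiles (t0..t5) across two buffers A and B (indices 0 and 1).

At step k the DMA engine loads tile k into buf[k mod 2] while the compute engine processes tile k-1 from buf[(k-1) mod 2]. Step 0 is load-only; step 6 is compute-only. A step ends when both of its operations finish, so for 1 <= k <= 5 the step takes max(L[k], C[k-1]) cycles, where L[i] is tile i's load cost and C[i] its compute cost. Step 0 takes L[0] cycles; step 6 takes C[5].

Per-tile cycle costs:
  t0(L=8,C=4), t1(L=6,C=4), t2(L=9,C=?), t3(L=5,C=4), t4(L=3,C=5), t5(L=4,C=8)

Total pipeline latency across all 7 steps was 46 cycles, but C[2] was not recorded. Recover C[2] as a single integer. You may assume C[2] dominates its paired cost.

step 0: dur = L[0]=8 = 8
step 1: dur = max(L[1]=6, C[0]=4) = 6
step 2: dur = max(L[2]=9, C[1]=4) = 9
step 3: dur = max(L[3]=5, C[2]=?) = C[2]  (unknown; binding)
step 4: dur = max(L[4]=3, C[3]=4) = 4
step 5: dur = max(L[5]=4, C[4]=5) = 5
step 6: dur = C[5]=8 = 8
sum of known step durations = 40
dur[3] = total - known = 46 - 40 = 6
C[2] is the binding max in step 3, so C[2] = dur[3] = 6

C[2] = 6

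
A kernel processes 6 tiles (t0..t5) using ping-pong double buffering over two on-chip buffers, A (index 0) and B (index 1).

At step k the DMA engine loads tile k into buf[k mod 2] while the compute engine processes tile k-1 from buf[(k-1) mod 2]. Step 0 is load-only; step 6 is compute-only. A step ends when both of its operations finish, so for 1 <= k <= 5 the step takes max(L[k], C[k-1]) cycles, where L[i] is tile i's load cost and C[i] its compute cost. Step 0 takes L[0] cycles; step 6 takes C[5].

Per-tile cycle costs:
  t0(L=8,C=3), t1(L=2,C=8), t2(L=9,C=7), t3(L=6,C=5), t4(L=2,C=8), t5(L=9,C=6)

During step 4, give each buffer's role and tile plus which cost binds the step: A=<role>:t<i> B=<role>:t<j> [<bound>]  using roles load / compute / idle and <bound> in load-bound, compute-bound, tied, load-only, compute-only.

  0. 8=8c; end=8; A:t0 B:-
  1. max(2,3)=3c; end=11; A:t0 B:t1
  2. max(9,8)=9c; end=20; A:t2 B:t1
  3. max(6,7)=7c; end=27; A:t2 B:t3
  4. max(2,5)=5c; end=32; A:t4 B:t3
  5. max(9,8)=9c; end=41; A:t4 B:t5
  6. 6=6c; end=47; A:t4 B:t5

step 4: A=load:t4 B=compute:t3 [compute-bound]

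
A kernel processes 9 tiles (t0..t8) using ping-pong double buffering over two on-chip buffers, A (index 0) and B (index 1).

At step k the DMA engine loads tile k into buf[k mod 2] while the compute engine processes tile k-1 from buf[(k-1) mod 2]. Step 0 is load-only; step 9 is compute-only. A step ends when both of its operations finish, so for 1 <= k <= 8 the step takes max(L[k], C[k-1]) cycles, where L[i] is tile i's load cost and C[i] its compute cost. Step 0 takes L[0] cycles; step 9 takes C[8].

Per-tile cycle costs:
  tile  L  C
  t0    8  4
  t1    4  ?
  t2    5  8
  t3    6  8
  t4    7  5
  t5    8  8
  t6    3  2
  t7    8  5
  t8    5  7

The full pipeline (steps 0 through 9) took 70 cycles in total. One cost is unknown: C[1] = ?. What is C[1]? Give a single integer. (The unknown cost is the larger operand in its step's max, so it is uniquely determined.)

step 0: dur = L[0]=8 = 8
step 1: dur = max(L[1]=4, C[0]=4) = 4
step 2: dur = max(L[2]=5, C[1]=?) = C[1]  (unknown; binding)
step 3: dur = max(L[3]=6, C[2]=8) = 8
step 4: dur = max(L[4]=7, C[3]=8) = 8
step 5: dur = max(L[5]=8, C[4]=5) = 8
step 6: dur = max(L[6]=3, C[5]=8) = 8
step 7: dur = max(L[7]=8, C[6]=2) = 8
step 8: dur = max(L[8]=5, C[7]=5) = 5
step 9: dur = C[8]=7 = 7
sum of known step durations = 64
dur[2] = total - known = 70 - 64 = 6
C[1] is the binding max in step 2, so C[1] = dur[2] = 6

C[1] = 6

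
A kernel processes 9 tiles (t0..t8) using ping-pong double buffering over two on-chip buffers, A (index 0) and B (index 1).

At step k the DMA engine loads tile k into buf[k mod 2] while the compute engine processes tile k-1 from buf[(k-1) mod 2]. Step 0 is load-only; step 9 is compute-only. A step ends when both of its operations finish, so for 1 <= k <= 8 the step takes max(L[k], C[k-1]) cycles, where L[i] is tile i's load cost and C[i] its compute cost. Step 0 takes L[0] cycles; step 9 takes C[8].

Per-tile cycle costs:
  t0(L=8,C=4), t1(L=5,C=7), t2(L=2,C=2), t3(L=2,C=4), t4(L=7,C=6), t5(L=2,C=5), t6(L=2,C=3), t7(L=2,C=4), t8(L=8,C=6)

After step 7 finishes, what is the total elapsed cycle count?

[0] DMA t0→A (8c) ∥ CU idle ⇒ 8c, clock 8
[1] DMA t1→B (5c) ∥ CU A:t0 (4c) ⇒ 5c, clock 13
[2] DMA t2→A (2c) ∥ CU B:t1 (7c) ⇒ 7c, clock 20
[3] DMA t3→B (2c) ∥ CU A:t2 (2c) ⇒ 2c, clock 22
[4] DMA t4→A (7c) ∥ CU B:t3 (4c) ⇒ 7c, clock 29
[5] DMA t5→B (2c) ∥ CU A:t4 (6c) ⇒ 6c, clock 35
[6] DMA t6→A (2c) ∥ CU B:t5 (5c) ⇒ 5c, clock 40
[7] DMA t7→B (2c) ∥ CU A:t6 (3c) ⇒ 3c, clock 43
[8] DMA t8→A (8c) ∥ CU B:t7 (4c) ⇒ 8c, clock 51
[9] DMA idle ∥ CU A:t8 (6c) ⇒ 6c, clock 57

end_cycle[7] = 43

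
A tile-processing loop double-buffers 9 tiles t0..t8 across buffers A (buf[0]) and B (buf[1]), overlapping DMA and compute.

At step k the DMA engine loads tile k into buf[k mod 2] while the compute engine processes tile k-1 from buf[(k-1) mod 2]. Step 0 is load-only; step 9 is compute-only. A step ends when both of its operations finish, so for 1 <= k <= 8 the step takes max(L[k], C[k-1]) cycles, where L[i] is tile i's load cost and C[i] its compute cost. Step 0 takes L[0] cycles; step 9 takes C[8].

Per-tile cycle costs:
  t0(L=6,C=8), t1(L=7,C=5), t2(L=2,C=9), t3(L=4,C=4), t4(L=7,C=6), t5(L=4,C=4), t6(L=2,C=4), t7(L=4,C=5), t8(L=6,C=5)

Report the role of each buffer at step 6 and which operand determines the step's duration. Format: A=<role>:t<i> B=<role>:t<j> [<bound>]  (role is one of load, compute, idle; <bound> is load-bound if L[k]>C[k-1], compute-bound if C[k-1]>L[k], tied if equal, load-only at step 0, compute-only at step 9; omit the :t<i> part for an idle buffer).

step 0: L[0]=6 → dur=6, Σ=6 | A=load:t0 B=idle [load-only]
step 1: L[1]=7 C[0]=8 → dur=8, Σ=14 | A=compute:t0 B=load:t1 [compute-bound]
step 2: L[2]=2 C[1]=5 → dur=5, Σ=19 | A=load:t2 B=compute:t1 [compute-bound]
step 3: L[3]=4 C[2]=9 → dur=9, Σ=28 | A=compute:t2 B=load:t3 [compute-bound]
step 4: L[4]=7 C[3]=4 → dur=7, Σ=35 | A=load:t4 B=compute:t3 [load-bound]
step 5: L[5]=4 C[4]=6 → dur=6, Σ=41 | A=compute:t4 B=load:t5 [compute-bound]
step 6: L[6]=2 C[5]=4 → dur=4, Σ=45 | A=load:t6 B=compute:t5 [compute-bound]
step 7: L[7]=4 C[6]=4 → dur=4, Σ=49 | A=compute:t6 B=load:t7 [tied]
step 8: L[8]=6 C[7]=5 → dur=6, Σ=55 | A=load:t8 B=compute:t7 [load-bound]
step 9: C[8]=5 → dur=5, Σ=60 | A=compute:t8 B=idle [compute-only]

step 6: A=load:t6 B=compute:t5 [compute-bound]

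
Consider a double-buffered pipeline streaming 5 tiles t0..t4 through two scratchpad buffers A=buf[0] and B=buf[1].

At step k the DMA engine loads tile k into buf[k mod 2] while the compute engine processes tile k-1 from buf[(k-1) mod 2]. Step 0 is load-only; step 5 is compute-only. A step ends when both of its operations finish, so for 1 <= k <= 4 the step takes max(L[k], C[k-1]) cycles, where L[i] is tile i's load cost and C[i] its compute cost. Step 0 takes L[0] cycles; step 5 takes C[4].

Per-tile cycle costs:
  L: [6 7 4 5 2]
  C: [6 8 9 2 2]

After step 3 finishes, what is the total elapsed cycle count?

step 0: L[0]=6 → dur=6, Σ=6 | A=load:t0 B=idle [load-only]
step 1: L[1]=7 C[0]=6 → dur=7, Σ=13 | A=compute:t0 B=load:t1 [load-bound]
step 2: L[2]=4 C[1]=8 → dur=8, Σ=21 | A=load:t2 B=compute:t1 [compute-bound]
step 3: L[3]=5 C[2]=9 → dur=9, Σ=30 | A=compute:t2 B=load:t3 [compute-bound]
step 4: L[4]=2 C[3]=2 → dur=2, Σ=32 | A=load:t4 B=compute:t3 [tied]
step 5: C[4]=2 → dur=2, Σ=34 | A=compute:t4 B=idle [compute-only]

end_cycle[3] = 30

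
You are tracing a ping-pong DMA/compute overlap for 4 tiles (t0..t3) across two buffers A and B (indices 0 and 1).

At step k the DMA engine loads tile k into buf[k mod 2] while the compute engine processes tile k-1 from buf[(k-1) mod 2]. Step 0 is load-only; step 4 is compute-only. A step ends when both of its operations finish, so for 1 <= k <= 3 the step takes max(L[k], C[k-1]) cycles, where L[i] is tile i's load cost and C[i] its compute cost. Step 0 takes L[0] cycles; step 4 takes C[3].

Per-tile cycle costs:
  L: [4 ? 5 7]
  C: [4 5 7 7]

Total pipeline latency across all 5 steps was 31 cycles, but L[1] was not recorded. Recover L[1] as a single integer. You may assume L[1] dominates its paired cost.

L[1] = 8

step 0: dur = L[0]=4 = 4
step 1: dur = max(L[1]=?, C[0]=4) = L[1]  (unknown; binding)
step 2: dur = max(L[2]=5, C[1]=5) = 5
step 3: dur = max(L[3]=7, C[2]=7) = 7
step 4: dur = C[3]=7 = 7
sum of known step durations = 23
dur[1] = total - known = 31 - 23 = 8
L[1] is the binding max in step 1, so L[1] = dur[1] = 8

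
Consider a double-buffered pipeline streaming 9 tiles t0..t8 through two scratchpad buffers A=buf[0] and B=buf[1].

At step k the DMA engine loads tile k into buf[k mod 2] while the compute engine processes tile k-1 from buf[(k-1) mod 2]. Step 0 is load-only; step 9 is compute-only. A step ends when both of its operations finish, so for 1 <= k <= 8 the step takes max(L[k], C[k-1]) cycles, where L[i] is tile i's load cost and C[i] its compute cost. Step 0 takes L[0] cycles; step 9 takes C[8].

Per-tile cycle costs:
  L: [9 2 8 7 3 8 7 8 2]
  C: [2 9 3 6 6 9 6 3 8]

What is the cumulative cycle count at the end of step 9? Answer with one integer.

k=0 load=t0/9c comp=- wait=9 total=9
k=1 load=t1/2c comp=t0/2c wait=2 total=11
k=2 load=t2/8c comp=t1/9c wait=9 total=20
k=3 load=t3/7c comp=t2/3c wait=7 total=27
k=4 load=t4/3c comp=t3/6c wait=6 total=33
k=5 load=t5/8c comp=t4/6c wait=8 total=41
k=6 load=t6/7c comp=t5/9c wait=9 total=50
k=7 load=t7/8c comp=t6/6c wait=8 total=58
k=8 load=t8/2c comp=t7/3c wait=3 total=61
k=9 load=- comp=t8/8c wait=8 total=69

end_cycle[9] = 69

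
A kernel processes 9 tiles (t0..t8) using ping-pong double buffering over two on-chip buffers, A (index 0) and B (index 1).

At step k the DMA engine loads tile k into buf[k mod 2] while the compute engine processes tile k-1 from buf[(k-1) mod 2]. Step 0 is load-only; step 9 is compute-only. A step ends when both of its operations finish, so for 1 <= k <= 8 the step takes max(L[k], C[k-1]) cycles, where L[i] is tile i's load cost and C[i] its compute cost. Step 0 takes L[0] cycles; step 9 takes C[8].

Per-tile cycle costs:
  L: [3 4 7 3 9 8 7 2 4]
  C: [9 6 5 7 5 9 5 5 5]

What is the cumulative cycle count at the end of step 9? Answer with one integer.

end_cycle[9] = 65

step 0: L[0]=3 → dur=3, Σ=3 | A=load:t0 B=idle [load-only]
step 1: L[1]=4 C[0]=9 → dur=9, Σ=12 | A=compute:t0 B=load:t1 [compute-bound]
step 2: L[2]=7 C[1]=6 → dur=7, Σ=19 | A=load:t2 B=compute:t1 [load-bound]
step 3: L[3]=3 C[2]=5 → dur=5, Σ=24 | A=compute:t2 B=load:t3 [compute-bound]
step 4: L[4]=9 C[3]=7 → dur=9, Σ=33 | A=load:t4 B=compute:t3 [load-bound]
step 5: L[5]=8 C[4]=5 → dur=8, Σ=41 | A=compute:t4 B=load:t5 [load-bound]
step 6: L[6]=7 C[5]=9 → dur=9, Σ=50 | A=load:t6 B=compute:t5 [compute-bound]
step 7: L[7]=2 C[6]=5 → dur=5, Σ=55 | A=compute:t6 B=load:t7 [compute-bound]
step 8: L[8]=4 C[7]=5 → dur=5, Σ=60 | A=load:t8 B=compute:t7 [compute-bound]
step 9: C[8]=5 → dur=5, Σ=65 | A=compute:t8 B=idle [compute-only]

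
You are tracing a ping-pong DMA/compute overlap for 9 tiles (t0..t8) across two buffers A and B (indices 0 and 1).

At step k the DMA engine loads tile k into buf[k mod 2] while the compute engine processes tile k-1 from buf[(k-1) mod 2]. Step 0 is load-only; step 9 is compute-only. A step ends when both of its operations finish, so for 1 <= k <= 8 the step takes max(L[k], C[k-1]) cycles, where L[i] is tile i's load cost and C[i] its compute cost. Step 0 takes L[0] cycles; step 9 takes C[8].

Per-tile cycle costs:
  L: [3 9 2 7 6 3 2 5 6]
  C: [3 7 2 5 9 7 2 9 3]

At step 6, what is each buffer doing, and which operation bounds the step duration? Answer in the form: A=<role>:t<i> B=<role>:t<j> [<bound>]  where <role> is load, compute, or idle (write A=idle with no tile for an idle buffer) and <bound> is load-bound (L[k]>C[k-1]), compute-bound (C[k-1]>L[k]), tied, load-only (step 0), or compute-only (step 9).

step 6: A=load:t6 B=compute:t5 [compute-bound]

k=0 load=t0/3c comp=- wait=3 total=3
k=1 load=t1/9c comp=t0/3c wait=9 total=12
k=2 load=t2/2c comp=t1/7c wait=7 total=19
k=3 load=t3/7c comp=t2/2c wait=7 total=26
k=4 load=t4/6c comp=t3/5c wait=6 total=32
k=5 load=t5/3c comp=t4/9c wait=9 total=41
k=6 load=t6/2c comp=t5/7c wait=7 total=48
k=7 load=t7/5c comp=t6/2c wait=5 total=53
k=8 load=t8/6c comp=t7/9c wait=9 total=62
k=9 load=- comp=t8/3c wait=3 total=65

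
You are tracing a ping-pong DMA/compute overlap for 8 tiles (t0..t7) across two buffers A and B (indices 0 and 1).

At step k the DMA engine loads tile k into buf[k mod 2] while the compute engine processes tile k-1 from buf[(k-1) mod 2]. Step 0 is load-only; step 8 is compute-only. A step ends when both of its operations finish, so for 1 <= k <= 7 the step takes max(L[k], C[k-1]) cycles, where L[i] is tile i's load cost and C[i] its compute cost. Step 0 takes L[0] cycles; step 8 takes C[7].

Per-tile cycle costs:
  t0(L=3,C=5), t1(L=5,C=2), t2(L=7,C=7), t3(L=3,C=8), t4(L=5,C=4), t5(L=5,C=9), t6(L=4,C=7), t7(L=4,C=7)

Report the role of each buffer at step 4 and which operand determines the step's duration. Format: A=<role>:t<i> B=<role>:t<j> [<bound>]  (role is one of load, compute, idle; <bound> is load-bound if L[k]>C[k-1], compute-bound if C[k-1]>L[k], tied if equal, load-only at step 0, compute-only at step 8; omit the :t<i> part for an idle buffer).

step 0: L[0]=3 → dur=3, Σ=3 | A=load:t0 B=idle [load-only]
step 1: L[1]=5 C[0]=5 → dur=5, Σ=8 | A=compute:t0 B=load:t1 [tied]
step 2: L[2]=7 C[1]=2 → dur=7, Σ=15 | A=load:t2 B=compute:t1 [load-bound]
step 3: L[3]=3 C[2]=7 → dur=7, Σ=22 | A=compute:t2 B=load:t3 [compute-bound]
step 4: L[4]=5 C[3]=8 → dur=8, Σ=30 | A=load:t4 B=compute:t3 [compute-bound]
step 5: L[5]=5 C[4]=4 → dur=5, Σ=35 | A=compute:t4 B=load:t5 [load-bound]
step 6: L[6]=4 C[5]=9 → dur=9, Σ=44 | A=load:t6 B=compute:t5 [compute-bound]
step 7: L[7]=4 C[6]=7 → dur=7, Σ=51 | A=compute:t6 B=load:t7 [compute-bound]
step 8: C[7]=7 → dur=7, Σ=58 | A=idle B=compute:t7 [compute-only]

step 4: A=load:t4 B=compute:t3 [compute-bound]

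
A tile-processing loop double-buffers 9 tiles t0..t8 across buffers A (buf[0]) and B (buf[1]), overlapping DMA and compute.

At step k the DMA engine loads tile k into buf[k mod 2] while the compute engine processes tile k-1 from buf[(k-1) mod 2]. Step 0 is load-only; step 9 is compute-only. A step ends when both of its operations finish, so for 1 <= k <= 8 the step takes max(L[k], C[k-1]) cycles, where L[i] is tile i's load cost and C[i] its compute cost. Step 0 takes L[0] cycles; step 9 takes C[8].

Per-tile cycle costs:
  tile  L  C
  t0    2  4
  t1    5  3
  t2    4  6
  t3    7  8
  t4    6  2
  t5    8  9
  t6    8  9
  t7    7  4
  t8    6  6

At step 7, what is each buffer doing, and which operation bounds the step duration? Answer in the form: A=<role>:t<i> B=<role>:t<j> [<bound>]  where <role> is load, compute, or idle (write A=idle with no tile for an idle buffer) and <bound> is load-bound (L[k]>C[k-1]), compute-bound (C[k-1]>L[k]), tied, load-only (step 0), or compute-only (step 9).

step 7: A=compute:t6 B=load:t7 [compute-bound]

step 0: L[0]=2 → dur=2, Σ=2 | A=load:t0 B=idle [load-only]
step 1: L[1]=5 C[0]=4 → dur=5, Σ=7 | A=compute:t0 B=load:t1 [load-bound]
step 2: L[2]=4 C[1]=3 → dur=4, Σ=11 | A=load:t2 B=compute:t1 [load-bound]
step 3: L[3]=7 C[2]=6 → dur=7, Σ=18 | A=compute:t2 B=load:t3 [load-bound]
step 4: L[4]=6 C[3]=8 → dur=8, Σ=26 | A=load:t4 B=compute:t3 [compute-bound]
step 5: L[5]=8 C[4]=2 → dur=8, Σ=34 | A=compute:t4 B=load:t5 [load-bound]
step 6: L[6]=8 C[5]=9 → dur=9, Σ=43 | A=load:t6 B=compute:t5 [compute-bound]
step 7: L[7]=7 C[6]=9 → dur=9, Σ=52 | A=compute:t6 B=load:t7 [compute-bound]
step 8: L[8]=6 C[7]=4 → dur=6, Σ=58 | A=load:t8 B=compute:t7 [load-bound]
step 9: C[8]=6 → dur=6, Σ=64 | A=compute:t8 B=idle [compute-only]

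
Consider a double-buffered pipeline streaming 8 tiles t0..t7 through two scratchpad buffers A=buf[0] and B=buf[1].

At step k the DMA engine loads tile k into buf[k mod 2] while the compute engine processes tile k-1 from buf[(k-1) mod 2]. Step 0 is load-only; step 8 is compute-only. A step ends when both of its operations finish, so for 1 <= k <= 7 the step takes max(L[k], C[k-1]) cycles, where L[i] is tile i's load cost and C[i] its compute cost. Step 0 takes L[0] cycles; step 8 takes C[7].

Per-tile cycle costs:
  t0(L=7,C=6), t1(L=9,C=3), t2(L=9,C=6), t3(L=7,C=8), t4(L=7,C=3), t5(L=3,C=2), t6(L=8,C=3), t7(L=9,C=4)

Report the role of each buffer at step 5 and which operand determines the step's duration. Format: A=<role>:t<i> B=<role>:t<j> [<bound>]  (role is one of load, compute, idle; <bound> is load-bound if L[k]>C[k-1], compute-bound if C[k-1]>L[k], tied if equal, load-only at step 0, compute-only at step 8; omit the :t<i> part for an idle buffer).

  0. 7=7c; end=7; A:t0 B:-
  1. max(9,6)=9c; end=16; A:t0 B:t1
  2. max(9,3)=9c; end=25; A:t2 B:t1
  3. max(7,6)=7c; end=32; A:t2 B:t3
  4. max(7,8)=8c; end=40; A:t4 B:t3
  5. max(3,3)=3c; end=43; A:t4 B:t5
  6. max(8,2)=8c; end=51; A:t6 B:t5
  7. max(9,3)=9c; end=60; A:t6 B:t7
  8. 4=4c; end=64; A:t6 B:t7

step 5: A=compute:t4 B=load:t5 [tied]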